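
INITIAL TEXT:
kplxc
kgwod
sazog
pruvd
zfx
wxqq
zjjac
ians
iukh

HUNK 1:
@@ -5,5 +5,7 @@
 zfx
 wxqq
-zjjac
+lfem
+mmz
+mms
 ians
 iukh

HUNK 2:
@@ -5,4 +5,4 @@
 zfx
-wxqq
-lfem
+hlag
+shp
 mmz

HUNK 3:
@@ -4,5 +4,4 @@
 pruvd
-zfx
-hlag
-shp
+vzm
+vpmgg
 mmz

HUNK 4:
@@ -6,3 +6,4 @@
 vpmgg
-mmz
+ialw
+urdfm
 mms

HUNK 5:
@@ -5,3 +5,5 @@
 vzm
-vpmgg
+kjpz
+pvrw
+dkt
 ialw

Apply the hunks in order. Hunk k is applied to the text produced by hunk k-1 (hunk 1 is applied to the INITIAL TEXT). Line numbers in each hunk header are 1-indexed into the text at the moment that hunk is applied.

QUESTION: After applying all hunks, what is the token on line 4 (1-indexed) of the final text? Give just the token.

Hunk 1: at line 5 remove [zjjac] add [lfem,mmz,mms] -> 11 lines: kplxc kgwod sazog pruvd zfx wxqq lfem mmz mms ians iukh
Hunk 2: at line 5 remove [wxqq,lfem] add [hlag,shp] -> 11 lines: kplxc kgwod sazog pruvd zfx hlag shp mmz mms ians iukh
Hunk 3: at line 4 remove [zfx,hlag,shp] add [vzm,vpmgg] -> 10 lines: kplxc kgwod sazog pruvd vzm vpmgg mmz mms ians iukh
Hunk 4: at line 6 remove [mmz] add [ialw,urdfm] -> 11 lines: kplxc kgwod sazog pruvd vzm vpmgg ialw urdfm mms ians iukh
Hunk 5: at line 5 remove [vpmgg] add [kjpz,pvrw,dkt] -> 13 lines: kplxc kgwod sazog pruvd vzm kjpz pvrw dkt ialw urdfm mms ians iukh
Final line 4: pruvd

Answer: pruvd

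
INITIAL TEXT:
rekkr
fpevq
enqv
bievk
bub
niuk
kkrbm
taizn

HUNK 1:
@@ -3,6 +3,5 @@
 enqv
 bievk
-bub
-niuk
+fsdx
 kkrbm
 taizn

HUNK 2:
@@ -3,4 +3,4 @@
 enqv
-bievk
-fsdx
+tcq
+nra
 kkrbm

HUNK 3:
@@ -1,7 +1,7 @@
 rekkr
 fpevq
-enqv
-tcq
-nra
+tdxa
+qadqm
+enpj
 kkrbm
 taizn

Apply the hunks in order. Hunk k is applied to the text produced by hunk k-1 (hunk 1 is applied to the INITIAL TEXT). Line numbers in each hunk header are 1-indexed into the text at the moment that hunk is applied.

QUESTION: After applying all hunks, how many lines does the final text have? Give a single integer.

Answer: 7

Derivation:
Hunk 1: at line 3 remove [bub,niuk] add [fsdx] -> 7 lines: rekkr fpevq enqv bievk fsdx kkrbm taizn
Hunk 2: at line 3 remove [bievk,fsdx] add [tcq,nra] -> 7 lines: rekkr fpevq enqv tcq nra kkrbm taizn
Hunk 3: at line 1 remove [enqv,tcq,nra] add [tdxa,qadqm,enpj] -> 7 lines: rekkr fpevq tdxa qadqm enpj kkrbm taizn
Final line count: 7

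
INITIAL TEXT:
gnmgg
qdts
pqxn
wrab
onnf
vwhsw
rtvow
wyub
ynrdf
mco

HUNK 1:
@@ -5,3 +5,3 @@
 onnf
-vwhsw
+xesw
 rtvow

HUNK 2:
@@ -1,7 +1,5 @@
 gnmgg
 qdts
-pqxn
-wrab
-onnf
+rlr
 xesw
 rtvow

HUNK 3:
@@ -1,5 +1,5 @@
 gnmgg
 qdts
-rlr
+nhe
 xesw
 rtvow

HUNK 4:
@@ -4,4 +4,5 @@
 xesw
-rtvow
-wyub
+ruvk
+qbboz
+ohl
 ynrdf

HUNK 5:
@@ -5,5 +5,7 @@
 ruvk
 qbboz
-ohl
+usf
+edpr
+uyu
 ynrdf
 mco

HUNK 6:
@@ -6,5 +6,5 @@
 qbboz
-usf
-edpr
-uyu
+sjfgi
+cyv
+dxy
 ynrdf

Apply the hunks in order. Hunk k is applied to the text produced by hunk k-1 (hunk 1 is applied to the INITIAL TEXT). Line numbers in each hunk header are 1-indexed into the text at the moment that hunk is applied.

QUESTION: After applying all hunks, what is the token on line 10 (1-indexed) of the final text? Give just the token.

Hunk 1: at line 5 remove [vwhsw] add [xesw] -> 10 lines: gnmgg qdts pqxn wrab onnf xesw rtvow wyub ynrdf mco
Hunk 2: at line 1 remove [pqxn,wrab,onnf] add [rlr] -> 8 lines: gnmgg qdts rlr xesw rtvow wyub ynrdf mco
Hunk 3: at line 1 remove [rlr] add [nhe] -> 8 lines: gnmgg qdts nhe xesw rtvow wyub ynrdf mco
Hunk 4: at line 4 remove [rtvow,wyub] add [ruvk,qbboz,ohl] -> 9 lines: gnmgg qdts nhe xesw ruvk qbboz ohl ynrdf mco
Hunk 5: at line 5 remove [ohl] add [usf,edpr,uyu] -> 11 lines: gnmgg qdts nhe xesw ruvk qbboz usf edpr uyu ynrdf mco
Hunk 6: at line 6 remove [usf,edpr,uyu] add [sjfgi,cyv,dxy] -> 11 lines: gnmgg qdts nhe xesw ruvk qbboz sjfgi cyv dxy ynrdf mco
Final line 10: ynrdf

Answer: ynrdf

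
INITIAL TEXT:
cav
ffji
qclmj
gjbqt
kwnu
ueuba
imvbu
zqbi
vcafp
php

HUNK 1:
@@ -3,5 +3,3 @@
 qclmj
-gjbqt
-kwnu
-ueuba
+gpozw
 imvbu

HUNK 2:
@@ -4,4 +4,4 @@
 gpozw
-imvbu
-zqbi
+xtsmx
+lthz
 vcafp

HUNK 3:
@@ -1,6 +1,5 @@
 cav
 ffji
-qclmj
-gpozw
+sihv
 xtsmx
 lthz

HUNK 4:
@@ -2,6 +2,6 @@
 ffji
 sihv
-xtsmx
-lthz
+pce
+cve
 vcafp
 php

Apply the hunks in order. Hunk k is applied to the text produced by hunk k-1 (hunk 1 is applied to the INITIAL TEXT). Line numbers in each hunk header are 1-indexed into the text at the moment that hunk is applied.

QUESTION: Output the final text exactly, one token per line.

Answer: cav
ffji
sihv
pce
cve
vcafp
php

Derivation:
Hunk 1: at line 3 remove [gjbqt,kwnu,ueuba] add [gpozw] -> 8 lines: cav ffji qclmj gpozw imvbu zqbi vcafp php
Hunk 2: at line 4 remove [imvbu,zqbi] add [xtsmx,lthz] -> 8 lines: cav ffji qclmj gpozw xtsmx lthz vcafp php
Hunk 3: at line 1 remove [qclmj,gpozw] add [sihv] -> 7 lines: cav ffji sihv xtsmx lthz vcafp php
Hunk 4: at line 2 remove [xtsmx,lthz] add [pce,cve] -> 7 lines: cav ffji sihv pce cve vcafp php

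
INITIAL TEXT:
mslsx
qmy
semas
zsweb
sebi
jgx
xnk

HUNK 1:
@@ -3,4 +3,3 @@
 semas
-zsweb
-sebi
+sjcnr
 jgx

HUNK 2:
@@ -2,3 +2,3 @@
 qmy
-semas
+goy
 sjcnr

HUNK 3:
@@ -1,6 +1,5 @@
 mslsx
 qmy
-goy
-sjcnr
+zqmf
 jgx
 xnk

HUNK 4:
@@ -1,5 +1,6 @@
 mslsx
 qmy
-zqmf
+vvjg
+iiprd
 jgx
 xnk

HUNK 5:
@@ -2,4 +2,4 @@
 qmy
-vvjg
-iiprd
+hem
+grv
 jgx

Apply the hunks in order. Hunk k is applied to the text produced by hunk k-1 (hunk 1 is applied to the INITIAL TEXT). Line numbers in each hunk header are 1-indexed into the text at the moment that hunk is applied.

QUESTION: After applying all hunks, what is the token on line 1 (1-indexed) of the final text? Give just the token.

Answer: mslsx

Derivation:
Hunk 1: at line 3 remove [zsweb,sebi] add [sjcnr] -> 6 lines: mslsx qmy semas sjcnr jgx xnk
Hunk 2: at line 2 remove [semas] add [goy] -> 6 lines: mslsx qmy goy sjcnr jgx xnk
Hunk 3: at line 1 remove [goy,sjcnr] add [zqmf] -> 5 lines: mslsx qmy zqmf jgx xnk
Hunk 4: at line 1 remove [zqmf] add [vvjg,iiprd] -> 6 lines: mslsx qmy vvjg iiprd jgx xnk
Hunk 5: at line 2 remove [vvjg,iiprd] add [hem,grv] -> 6 lines: mslsx qmy hem grv jgx xnk
Final line 1: mslsx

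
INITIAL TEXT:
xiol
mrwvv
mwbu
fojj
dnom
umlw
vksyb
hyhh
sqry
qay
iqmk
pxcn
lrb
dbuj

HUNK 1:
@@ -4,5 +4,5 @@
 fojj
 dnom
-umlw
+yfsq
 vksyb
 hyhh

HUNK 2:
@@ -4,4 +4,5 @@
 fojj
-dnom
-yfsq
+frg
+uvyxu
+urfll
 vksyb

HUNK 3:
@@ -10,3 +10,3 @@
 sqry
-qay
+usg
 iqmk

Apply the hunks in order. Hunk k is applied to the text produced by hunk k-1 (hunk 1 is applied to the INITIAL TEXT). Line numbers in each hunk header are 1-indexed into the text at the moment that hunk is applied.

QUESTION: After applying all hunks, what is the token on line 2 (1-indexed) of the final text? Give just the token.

Answer: mrwvv

Derivation:
Hunk 1: at line 4 remove [umlw] add [yfsq] -> 14 lines: xiol mrwvv mwbu fojj dnom yfsq vksyb hyhh sqry qay iqmk pxcn lrb dbuj
Hunk 2: at line 4 remove [dnom,yfsq] add [frg,uvyxu,urfll] -> 15 lines: xiol mrwvv mwbu fojj frg uvyxu urfll vksyb hyhh sqry qay iqmk pxcn lrb dbuj
Hunk 3: at line 10 remove [qay] add [usg] -> 15 lines: xiol mrwvv mwbu fojj frg uvyxu urfll vksyb hyhh sqry usg iqmk pxcn lrb dbuj
Final line 2: mrwvv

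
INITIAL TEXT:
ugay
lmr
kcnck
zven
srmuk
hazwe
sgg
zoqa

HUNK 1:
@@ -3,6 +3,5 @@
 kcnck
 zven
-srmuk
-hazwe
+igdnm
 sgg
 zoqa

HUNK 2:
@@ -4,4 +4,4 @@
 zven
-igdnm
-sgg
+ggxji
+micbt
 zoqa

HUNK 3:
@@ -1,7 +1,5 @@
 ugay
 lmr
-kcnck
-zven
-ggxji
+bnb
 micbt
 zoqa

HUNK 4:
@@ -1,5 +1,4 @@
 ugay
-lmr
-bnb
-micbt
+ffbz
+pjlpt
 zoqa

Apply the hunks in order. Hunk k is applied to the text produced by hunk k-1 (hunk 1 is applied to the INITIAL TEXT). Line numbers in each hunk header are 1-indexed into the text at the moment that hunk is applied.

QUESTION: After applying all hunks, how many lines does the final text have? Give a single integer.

Answer: 4

Derivation:
Hunk 1: at line 3 remove [srmuk,hazwe] add [igdnm] -> 7 lines: ugay lmr kcnck zven igdnm sgg zoqa
Hunk 2: at line 4 remove [igdnm,sgg] add [ggxji,micbt] -> 7 lines: ugay lmr kcnck zven ggxji micbt zoqa
Hunk 3: at line 1 remove [kcnck,zven,ggxji] add [bnb] -> 5 lines: ugay lmr bnb micbt zoqa
Hunk 4: at line 1 remove [lmr,bnb,micbt] add [ffbz,pjlpt] -> 4 lines: ugay ffbz pjlpt zoqa
Final line count: 4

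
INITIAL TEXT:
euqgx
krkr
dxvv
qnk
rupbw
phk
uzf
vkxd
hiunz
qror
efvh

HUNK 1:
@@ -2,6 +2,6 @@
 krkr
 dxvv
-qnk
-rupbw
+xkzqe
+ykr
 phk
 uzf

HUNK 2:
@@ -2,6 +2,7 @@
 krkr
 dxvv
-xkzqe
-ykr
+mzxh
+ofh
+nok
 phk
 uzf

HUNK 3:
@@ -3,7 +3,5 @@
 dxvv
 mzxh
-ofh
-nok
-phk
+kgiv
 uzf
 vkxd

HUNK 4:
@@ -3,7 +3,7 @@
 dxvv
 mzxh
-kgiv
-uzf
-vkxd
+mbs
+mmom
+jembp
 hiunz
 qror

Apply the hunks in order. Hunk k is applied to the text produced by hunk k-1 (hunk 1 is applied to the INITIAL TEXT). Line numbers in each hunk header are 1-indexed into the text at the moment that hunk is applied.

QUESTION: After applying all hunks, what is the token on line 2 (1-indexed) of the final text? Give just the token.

Answer: krkr

Derivation:
Hunk 1: at line 2 remove [qnk,rupbw] add [xkzqe,ykr] -> 11 lines: euqgx krkr dxvv xkzqe ykr phk uzf vkxd hiunz qror efvh
Hunk 2: at line 2 remove [xkzqe,ykr] add [mzxh,ofh,nok] -> 12 lines: euqgx krkr dxvv mzxh ofh nok phk uzf vkxd hiunz qror efvh
Hunk 3: at line 3 remove [ofh,nok,phk] add [kgiv] -> 10 lines: euqgx krkr dxvv mzxh kgiv uzf vkxd hiunz qror efvh
Hunk 4: at line 3 remove [kgiv,uzf,vkxd] add [mbs,mmom,jembp] -> 10 lines: euqgx krkr dxvv mzxh mbs mmom jembp hiunz qror efvh
Final line 2: krkr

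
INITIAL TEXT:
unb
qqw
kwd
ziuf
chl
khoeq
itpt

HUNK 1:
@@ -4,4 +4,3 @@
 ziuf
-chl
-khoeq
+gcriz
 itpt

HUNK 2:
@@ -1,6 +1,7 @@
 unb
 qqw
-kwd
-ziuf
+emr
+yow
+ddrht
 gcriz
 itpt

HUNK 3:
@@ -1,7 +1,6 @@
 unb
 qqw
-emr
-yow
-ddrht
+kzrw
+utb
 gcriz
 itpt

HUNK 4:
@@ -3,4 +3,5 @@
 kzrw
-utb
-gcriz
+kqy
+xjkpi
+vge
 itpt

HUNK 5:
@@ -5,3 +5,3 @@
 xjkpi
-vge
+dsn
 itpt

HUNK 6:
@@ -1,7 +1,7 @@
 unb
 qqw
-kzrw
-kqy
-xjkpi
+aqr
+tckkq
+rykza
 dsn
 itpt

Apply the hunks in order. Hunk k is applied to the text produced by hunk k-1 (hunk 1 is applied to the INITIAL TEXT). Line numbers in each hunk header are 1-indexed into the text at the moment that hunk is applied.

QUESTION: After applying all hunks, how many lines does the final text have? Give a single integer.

Answer: 7

Derivation:
Hunk 1: at line 4 remove [chl,khoeq] add [gcriz] -> 6 lines: unb qqw kwd ziuf gcriz itpt
Hunk 2: at line 1 remove [kwd,ziuf] add [emr,yow,ddrht] -> 7 lines: unb qqw emr yow ddrht gcriz itpt
Hunk 3: at line 1 remove [emr,yow,ddrht] add [kzrw,utb] -> 6 lines: unb qqw kzrw utb gcriz itpt
Hunk 4: at line 3 remove [utb,gcriz] add [kqy,xjkpi,vge] -> 7 lines: unb qqw kzrw kqy xjkpi vge itpt
Hunk 5: at line 5 remove [vge] add [dsn] -> 7 lines: unb qqw kzrw kqy xjkpi dsn itpt
Hunk 6: at line 1 remove [kzrw,kqy,xjkpi] add [aqr,tckkq,rykza] -> 7 lines: unb qqw aqr tckkq rykza dsn itpt
Final line count: 7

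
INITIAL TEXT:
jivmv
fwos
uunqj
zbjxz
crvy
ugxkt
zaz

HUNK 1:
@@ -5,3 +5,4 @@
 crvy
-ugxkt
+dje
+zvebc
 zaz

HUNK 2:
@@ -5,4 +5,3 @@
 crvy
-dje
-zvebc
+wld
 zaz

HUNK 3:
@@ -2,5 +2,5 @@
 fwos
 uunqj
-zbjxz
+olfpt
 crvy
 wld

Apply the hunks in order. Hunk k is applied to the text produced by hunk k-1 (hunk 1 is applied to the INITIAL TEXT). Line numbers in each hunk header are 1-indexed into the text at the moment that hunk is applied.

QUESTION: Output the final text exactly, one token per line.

Hunk 1: at line 5 remove [ugxkt] add [dje,zvebc] -> 8 lines: jivmv fwos uunqj zbjxz crvy dje zvebc zaz
Hunk 2: at line 5 remove [dje,zvebc] add [wld] -> 7 lines: jivmv fwos uunqj zbjxz crvy wld zaz
Hunk 3: at line 2 remove [zbjxz] add [olfpt] -> 7 lines: jivmv fwos uunqj olfpt crvy wld zaz

Answer: jivmv
fwos
uunqj
olfpt
crvy
wld
zaz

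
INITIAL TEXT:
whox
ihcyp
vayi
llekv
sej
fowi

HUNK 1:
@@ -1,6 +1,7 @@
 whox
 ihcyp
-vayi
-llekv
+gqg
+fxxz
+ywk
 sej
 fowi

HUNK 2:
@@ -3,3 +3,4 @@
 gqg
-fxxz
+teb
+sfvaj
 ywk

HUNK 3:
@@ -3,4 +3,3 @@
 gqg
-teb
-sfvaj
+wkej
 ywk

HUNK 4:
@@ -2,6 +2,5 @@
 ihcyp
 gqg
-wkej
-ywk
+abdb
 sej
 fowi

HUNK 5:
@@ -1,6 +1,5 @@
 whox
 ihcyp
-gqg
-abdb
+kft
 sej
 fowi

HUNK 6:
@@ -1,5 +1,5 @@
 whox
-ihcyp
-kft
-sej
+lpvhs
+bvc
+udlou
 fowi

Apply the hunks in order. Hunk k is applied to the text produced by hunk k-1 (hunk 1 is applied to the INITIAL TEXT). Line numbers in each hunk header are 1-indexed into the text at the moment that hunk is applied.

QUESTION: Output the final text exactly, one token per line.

Hunk 1: at line 1 remove [vayi,llekv] add [gqg,fxxz,ywk] -> 7 lines: whox ihcyp gqg fxxz ywk sej fowi
Hunk 2: at line 3 remove [fxxz] add [teb,sfvaj] -> 8 lines: whox ihcyp gqg teb sfvaj ywk sej fowi
Hunk 3: at line 3 remove [teb,sfvaj] add [wkej] -> 7 lines: whox ihcyp gqg wkej ywk sej fowi
Hunk 4: at line 2 remove [wkej,ywk] add [abdb] -> 6 lines: whox ihcyp gqg abdb sej fowi
Hunk 5: at line 1 remove [gqg,abdb] add [kft] -> 5 lines: whox ihcyp kft sej fowi
Hunk 6: at line 1 remove [ihcyp,kft,sej] add [lpvhs,bvc,udlou] -> 5 lines: whox lpvhs bvc udlou fowi

Answer: whox
lpvhs
bvc
udlou
fowi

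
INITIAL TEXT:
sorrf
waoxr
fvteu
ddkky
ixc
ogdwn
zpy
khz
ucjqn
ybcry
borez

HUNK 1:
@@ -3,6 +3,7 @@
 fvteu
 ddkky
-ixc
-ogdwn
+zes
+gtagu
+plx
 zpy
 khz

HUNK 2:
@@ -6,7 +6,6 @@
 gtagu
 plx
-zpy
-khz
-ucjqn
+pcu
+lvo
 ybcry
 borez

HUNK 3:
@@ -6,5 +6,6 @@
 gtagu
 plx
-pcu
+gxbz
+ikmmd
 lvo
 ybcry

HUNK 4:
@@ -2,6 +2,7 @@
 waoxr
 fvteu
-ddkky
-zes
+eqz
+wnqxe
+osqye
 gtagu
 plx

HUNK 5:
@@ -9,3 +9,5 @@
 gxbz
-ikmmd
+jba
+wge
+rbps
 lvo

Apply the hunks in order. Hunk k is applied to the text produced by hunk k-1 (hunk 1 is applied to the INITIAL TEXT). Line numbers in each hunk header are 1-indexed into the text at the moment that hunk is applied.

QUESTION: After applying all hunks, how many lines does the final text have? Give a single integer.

Answer: 15

Derivation:
Hunk 1: at line 3 remove [ixc,ogdwn] add [zes,gtagu,plx] -> 12 lines: sorrf waoxr fvteu ddkky zes gtagu plx zpy khz ucjqn ybcry borez
Hunk 2: at line 6 remove [zpy,khz,ucjqn] add [pcu,lvo] -> 11 lines: sorrf waoxr fvteu ddkky zes gtagu plx pcu lvo ybcry borez
Hunk 3: at line 6 remove [pcu] add [gxbz,ikmmd] -> 12 lines: sorrf waoxr fvteu ddkky zes gtagu plx gxbz ikmmd lvo ybcry borez
Hunk 4: at line 2 remove [ddkky,zes] add [eqz,wnqxe,osqye] -> 13 lines: sorrf waoxr fvteu eqz wnqxe osqye gtagu plx gxbz ikmmd lvo ybcry borez
Hunk 5: at line 9 remove [ikmmd] add [jba,wge,rbps] -> 15 lines: sorrf waoxr fvteu eqz wnqxe osqye gtagu plx gxbz jba wge rbps lvo ybcry borez
Final line count: 15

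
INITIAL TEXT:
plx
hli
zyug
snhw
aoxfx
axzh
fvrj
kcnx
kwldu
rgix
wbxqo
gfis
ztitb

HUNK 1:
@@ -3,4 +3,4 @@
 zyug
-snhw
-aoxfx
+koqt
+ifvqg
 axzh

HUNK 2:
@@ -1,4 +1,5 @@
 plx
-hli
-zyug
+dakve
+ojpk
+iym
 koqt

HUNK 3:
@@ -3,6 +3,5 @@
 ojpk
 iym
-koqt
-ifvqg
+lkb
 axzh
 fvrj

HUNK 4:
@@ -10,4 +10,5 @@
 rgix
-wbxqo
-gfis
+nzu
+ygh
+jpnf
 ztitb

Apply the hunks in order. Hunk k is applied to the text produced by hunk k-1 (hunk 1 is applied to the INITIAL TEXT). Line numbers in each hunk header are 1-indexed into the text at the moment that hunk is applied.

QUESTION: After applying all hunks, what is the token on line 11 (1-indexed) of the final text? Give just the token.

Answer: nzu

Derivation:
Hunk 1: at line 3 remove [snhw,aoxfx] add [koqt,ifvqg] -> 13 lines: plx hli zyug koqt ifvqg axzh fvrj kcnx kwldu rgix wbxqo gfis ztitb
Hunk 2: at line 1 remove [hli,zyug] add [dakve,ojpk,iym] -> 14 lines: plx dakve ojpk iym koqt ifvqg axzh fvrj kcnx kwldu rgix wbxqo gfis ztitb
Hunk 3: at line 3 remove [koqt,ifvqg] add [lkb] -> 13 lines: plx dakve ojpk iym lkb axzh fvrj kcnx kwldu rgix wbxqo gfis ztitb
Hunk 4: at line 10 remove [wbxqo,gfis] add [nzu,ygh,jpnf] -> 14 lines: plx dakve ojpk iym lkb axzh fvrj kcnx kwldu rgix nzu ygh jpnf ztitb
Final line 11: nzu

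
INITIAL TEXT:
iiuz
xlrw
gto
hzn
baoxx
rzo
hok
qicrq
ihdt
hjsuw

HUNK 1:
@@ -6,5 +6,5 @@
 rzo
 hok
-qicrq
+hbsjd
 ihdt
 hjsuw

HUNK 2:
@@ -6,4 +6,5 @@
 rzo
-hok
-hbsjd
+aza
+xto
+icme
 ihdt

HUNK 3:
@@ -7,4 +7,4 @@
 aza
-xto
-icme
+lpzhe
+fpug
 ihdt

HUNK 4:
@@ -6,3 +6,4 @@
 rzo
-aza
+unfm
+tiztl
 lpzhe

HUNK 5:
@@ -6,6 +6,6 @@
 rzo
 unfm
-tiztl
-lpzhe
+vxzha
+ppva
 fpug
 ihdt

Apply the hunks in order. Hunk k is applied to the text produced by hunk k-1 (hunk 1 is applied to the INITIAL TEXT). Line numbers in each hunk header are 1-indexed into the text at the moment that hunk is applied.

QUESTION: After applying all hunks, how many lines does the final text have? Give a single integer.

Hunk 1: at line 6 remove [qicrq] add [hbsjd] -> 10 lines: iiuz xlrw gto hzn baoxx rzo hok hbsjd ihdt hjsuw
Hunk 2: at line 6 remove [hok,hbsjd] add [aza,xto,icme] -> 11 lines: iiuz xlrw gto hzn baoxx rzo aza xto icme ihdt hjsuw
Hunk 3: at line 7 remove [xto,icme] add [lpzhe,fpug] -> 11 lines: iiuz xlrw gto hzn baoxx rzo aza lpzhe fpug ihdt hjsuw
Hunk 4: at line 6 remove [aza] add [unfm,tiztl] -> 12 lines: iiuz xlrw gto hzn baoxx rzo unfm tiztl lpzhe fpug ihdt hjsuw
Hunk 5: at line 6 remove [tiztl,lpzhe] add [vxzha,ppva] -> 12 lines: iiuz xlrw gto hzn baoxx rzo unfm vxzha ppva fpug ihdt hjsuw
Final line count: 12

Answer: 12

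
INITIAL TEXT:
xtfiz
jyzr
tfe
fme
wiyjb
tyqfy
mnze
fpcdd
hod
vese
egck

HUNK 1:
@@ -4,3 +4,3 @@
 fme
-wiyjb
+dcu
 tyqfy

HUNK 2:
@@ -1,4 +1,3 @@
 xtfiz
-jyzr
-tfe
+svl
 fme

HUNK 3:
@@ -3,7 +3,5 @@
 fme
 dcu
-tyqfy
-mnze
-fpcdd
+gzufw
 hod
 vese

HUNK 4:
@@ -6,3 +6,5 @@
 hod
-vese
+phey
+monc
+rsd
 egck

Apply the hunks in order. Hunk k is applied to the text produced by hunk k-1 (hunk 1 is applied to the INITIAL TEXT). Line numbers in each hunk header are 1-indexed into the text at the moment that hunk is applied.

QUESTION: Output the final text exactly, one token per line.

Hunk 1: at line 4 remove [wiyjb] add [dcu] -> 11 lines: xtfiz jyzr tfe fme dcu tyqfy mnze fpcdd hod vese egck
Hunk 2: at line 1 remove [jyzr,tfe] add [svl] -> 10 lines: xtfiz svl fme dcu tyqfy mnze fpcdd hod vese egck
Hunk 3: at line 3 remove [tyqfy,mnze,fpcdd] add [gzufw] -> 8 lines: xtfiz svl fme dcu gzufw hod vese egck
Hunk 4: at line 6 remove [vese] add [phey,monc,rsd] -> 10 lines: xtfiz svl fme dcu gzufw hod phey monc rsd egck

Answer: xtfiz
svl
fme
dcu
gzufw
hod
phey
monc
rsd
egck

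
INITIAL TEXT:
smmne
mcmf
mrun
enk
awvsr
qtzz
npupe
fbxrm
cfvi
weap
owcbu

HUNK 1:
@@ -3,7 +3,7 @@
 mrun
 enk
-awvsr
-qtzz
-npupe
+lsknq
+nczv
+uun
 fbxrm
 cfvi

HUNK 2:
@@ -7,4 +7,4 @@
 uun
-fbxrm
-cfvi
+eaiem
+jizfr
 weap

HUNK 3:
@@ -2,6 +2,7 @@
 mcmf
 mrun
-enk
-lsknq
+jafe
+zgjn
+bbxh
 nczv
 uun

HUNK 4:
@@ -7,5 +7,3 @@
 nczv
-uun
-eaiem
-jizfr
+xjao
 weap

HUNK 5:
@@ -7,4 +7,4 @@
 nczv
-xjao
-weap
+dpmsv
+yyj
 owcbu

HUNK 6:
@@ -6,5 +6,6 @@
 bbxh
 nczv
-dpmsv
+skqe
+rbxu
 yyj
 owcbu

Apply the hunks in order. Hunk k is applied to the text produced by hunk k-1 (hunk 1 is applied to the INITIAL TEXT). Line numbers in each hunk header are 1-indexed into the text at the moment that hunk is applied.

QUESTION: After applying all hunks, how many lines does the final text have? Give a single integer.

Hunk 1: at line 3 remove [awvsr,qtzz,npupe] add [lsknq,nczv,uun] -> 11 lines: smmne mcmf mrun enk lsknq nczv uun fbxrm cfvi weap owcbu
Hunk 2: at line 7 remove [fbxrm,cfvi] add [eaiem,jizfr] -> 11 lines: smmne mcmf mrun enk lsknq nczv uun eaiem jizfr weap owcbu
Hunk 3: at line 2 remove [enk,lsknq] add [jafe,zgjn,bbxh] -> 12 lines: smmne mcmf mrun jafe zgjn bbxh nczv uun eaiem jizfr weap owcbu
Hunk 4: at line 7 remove [uun,eaiem,jizfr] add [xjao] -> 10 lines: smmne mcmf mrun jafe zgjn bbxh nczv xjao weap owcbu
Hunk 5: at line 7 remove [xjao,weap] add [dpmsv,yyj] -> 10 lines: smmne mcmf mrun jafe zgjn bbxh nczv dpmsv yyj owcbu
Hunk 6: at line 6 remove [dpmsv] add [skqe,rbxu] -> 11 lines: smmne mcmf mrun jafe zgjn bbxh nczv skqe rbxu yyj owcbu
Final line count: 11

Answer: 11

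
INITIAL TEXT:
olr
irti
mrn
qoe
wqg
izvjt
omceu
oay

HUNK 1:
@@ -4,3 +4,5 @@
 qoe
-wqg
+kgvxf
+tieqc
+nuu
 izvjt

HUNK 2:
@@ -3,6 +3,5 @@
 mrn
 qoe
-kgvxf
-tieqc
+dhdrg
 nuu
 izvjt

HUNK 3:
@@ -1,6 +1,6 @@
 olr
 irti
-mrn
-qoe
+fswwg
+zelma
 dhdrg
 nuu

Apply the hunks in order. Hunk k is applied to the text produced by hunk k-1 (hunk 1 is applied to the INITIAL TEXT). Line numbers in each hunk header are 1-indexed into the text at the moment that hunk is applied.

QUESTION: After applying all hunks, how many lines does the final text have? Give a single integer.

Hunk 1: at line 4 remove [wqg] add [kgvxf,tieqc,nuu] -> 10 lines: olr irti mrn qoe kgvxf tieqc nuu izvjt omceu oay
Hunk 2: at line 3 remove [kgvxf,tieqc] add [dhdrg] -> 9 lines: olr irti mrn qoe dhdrg nuu izvjt omceu oay
Hunk 3: at line 1 remove [mrn,qoe] add [fswwg,zelma] -> 9 lines: olr irti fswwg zelma dhdrg nuu izvjt omceu oay
Final line count: 9

Answer: 9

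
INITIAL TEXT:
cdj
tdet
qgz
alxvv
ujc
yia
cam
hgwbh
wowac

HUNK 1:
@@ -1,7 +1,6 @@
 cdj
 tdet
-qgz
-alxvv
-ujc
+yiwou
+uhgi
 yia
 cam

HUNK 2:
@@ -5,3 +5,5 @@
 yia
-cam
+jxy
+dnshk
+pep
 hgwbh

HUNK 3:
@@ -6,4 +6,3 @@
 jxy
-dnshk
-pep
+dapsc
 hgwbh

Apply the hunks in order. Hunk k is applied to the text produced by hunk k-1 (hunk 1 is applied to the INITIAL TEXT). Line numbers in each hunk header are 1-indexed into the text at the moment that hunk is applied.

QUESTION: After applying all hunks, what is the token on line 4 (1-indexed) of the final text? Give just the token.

Answer: uhgi

Derivation:
Hunk 1: at line 1 remove [qgz,alxvv,ujc] add [yiwou,uhgi] -> 8 lines: cdj tdet yiwou uhgi yia cam hgwbh wowac
Hunk 2: at line 5 remove [cam] add [jxy,dnshk,pep] -> 10 lines: cdj tdet yiwou uhgi yia jxy dnshk pep hgwbh wowac
Hunk 3: at line 6 remove [dnshk,pep] add [dapsc] -> 9 lines: cdj tdet yiwou uhgi yia jxy dapsc hgwbh wowac
Final line 4: uhgi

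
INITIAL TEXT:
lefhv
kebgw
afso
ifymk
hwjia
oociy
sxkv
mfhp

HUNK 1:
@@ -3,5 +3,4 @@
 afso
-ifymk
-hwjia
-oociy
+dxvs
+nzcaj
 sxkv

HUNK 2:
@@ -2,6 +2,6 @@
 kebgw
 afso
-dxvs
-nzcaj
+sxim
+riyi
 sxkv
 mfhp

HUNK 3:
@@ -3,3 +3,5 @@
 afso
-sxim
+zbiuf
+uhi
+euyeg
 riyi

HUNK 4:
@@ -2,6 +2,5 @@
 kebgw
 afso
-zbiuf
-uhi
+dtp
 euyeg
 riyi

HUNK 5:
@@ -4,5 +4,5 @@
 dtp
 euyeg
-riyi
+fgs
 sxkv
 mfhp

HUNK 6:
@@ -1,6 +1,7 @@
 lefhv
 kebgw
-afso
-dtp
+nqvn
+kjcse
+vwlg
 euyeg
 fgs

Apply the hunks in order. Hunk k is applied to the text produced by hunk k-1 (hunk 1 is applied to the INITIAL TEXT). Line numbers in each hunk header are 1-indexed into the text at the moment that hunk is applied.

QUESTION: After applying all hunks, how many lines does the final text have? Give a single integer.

Answer: 9

Derivation:
Hunk 1: at line 3 remove [ifymk,hwjia,oociy] add [dxvs,nzcaj] -> 7 lines: lefhv kebgw afso dxvs nzcaj sxkv mfhp
Hunk 2: at line 2 remove [dxvs,nzcaj] add [sxim,riyi] -> 7 lines: lefhv kebgw afso sxim riyi sxkv mfhp
Hunk 3: at line 3 remove [sxim] add [zbiuf,uhi,euyeg] -> 9 lines: lefhv kebgw afso zbiuf uhi euyeg riyi sxkv mfhp
Hunk 4: at line 2 remove [zbiuf,uhi] add [dtp] -> 8 lines: lefhv kebgw afso dtp euyeg riyi sxkv mfhp
Hunk 5: at line 4 remove [riyi] add [fgs] -> 8 lines: lefhv kebgw afso dtp euyeg fgs sxkv mfhp
Hunk 6: at line 1 remove [afso,dtp] add [nqvn,kjcse,vwlg] -> 9 lines: lefhv kebgw nqvn kjcse vwlg euyeg fgs sxkv mfhp
Final line count: 9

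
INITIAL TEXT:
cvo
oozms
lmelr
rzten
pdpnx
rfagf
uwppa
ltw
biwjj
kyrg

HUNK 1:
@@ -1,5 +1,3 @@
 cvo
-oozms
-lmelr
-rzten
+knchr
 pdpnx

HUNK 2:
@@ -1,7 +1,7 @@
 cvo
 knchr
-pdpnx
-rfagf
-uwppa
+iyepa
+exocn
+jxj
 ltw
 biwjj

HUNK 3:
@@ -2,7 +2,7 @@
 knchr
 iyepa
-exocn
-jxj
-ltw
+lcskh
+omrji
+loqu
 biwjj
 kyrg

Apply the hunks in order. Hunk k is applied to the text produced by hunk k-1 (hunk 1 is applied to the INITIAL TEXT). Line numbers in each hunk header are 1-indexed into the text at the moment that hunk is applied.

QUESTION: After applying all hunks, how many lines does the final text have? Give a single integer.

Hunk 1: at line 1 remove [oozms,lmelr,rzten] add [knchr] -> 8 lines: cvo knchr pdpnx rfagf uwppa ltw biwjj kyrg
Hunk 2: at line 1 remove [pdpnx,rfagf,uwppa] add [iyepa,exocn,jxj] -> 8 lines: cvo knchr iyepa exocn jxj ltw biwjj kyrg
Hunk 3: at line 2 remove [exocn,jxj,ltw] add [lcskh,omrji,loqu] -> 8 lines: cvo knchr iyepa lcskh omrji loqu biwjj kyrg
Final line count: 8

Answer: 8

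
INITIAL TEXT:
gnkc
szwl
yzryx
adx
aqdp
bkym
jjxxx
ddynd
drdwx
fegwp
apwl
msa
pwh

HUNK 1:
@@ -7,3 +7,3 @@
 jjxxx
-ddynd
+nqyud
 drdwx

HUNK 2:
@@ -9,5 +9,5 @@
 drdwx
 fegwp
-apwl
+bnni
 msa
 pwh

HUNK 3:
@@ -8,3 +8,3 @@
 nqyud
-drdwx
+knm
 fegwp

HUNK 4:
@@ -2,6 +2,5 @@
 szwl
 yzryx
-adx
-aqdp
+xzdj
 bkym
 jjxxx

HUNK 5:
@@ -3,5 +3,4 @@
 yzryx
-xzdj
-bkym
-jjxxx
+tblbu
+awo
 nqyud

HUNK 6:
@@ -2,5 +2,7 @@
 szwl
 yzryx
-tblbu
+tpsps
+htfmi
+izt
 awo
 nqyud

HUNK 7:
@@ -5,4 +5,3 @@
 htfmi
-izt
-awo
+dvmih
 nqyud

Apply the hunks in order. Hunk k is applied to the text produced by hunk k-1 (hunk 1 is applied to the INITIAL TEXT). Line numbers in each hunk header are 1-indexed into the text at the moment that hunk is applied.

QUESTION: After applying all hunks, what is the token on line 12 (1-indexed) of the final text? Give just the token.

Hunk 1: at line 7 remove [ddynd] add [nqyud] -> 13 lines: gnkc szwl yzryx adx aqdp bkym jjxxx nqyud drdwx fegwp apwl msa pwh
Hunk 2: at line 9 remove [apwl] add [bnni] -> 13 lines: gnkc szwl yzryx adx aqdp bkym jjxxx nqyud drdwx fegwp bnni msa pwh
Hunk 3: at line 8 remove [drdwx] add [knm] -> 13 lines: gnkc szwl yzryx adx aqdp bkym jjxxx nqyud knm fegwp bnni msa pwh
Hunk 4: at line 2 remove [adx,aqdp] add [xzdj] -> 12 lines: gnkc szwl yzryx xzdj bkym jjxxx nqyud knm fegwp bnni msa pwh
Hunk 5: at line 3 remove [xzdj,bkym,jjxxx] add [tblbu,awo] -> 11 lines: gnkc szwl yzryx tblbu awo nqyud knm fegwp bnni msa pwh
Hunk 6: at line 2 remove [tblbu] add [tpsps,htfmi,izt] -> 13 lines: gnkc szwl yzryx tpsps htfmi izt awo nqyud knm fegwp bnni msa pwh
Hunk 7: at line 5 remove [izt,awo] add [dvmih] -> 12 lines: gnkc szwl yzryx tpsps htfmi dvmih nqyud knm fegwp bnni msa pwh
Final line 12: pwh

Answer: pwh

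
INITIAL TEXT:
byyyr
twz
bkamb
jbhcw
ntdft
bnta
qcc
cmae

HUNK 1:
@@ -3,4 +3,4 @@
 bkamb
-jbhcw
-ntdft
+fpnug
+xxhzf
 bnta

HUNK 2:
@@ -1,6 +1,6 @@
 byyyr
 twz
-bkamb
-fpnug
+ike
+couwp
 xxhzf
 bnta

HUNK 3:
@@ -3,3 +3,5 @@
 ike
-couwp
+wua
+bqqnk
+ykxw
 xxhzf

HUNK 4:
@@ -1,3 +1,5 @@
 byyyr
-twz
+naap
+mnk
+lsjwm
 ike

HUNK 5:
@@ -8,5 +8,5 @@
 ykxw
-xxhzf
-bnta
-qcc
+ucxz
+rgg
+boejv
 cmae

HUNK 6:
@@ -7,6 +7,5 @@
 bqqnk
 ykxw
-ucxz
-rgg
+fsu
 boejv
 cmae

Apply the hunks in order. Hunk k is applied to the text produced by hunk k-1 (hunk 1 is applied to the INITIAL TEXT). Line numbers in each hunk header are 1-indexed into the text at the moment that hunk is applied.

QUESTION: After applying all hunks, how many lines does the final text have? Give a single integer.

Hunk 1: at line 3 remove [jbhcw,ntdft] add [fpnug,xxhzf] -> 8 lines: byyyr twz bkamb fpnug xxhzf bnta qcc cmae
Hunk 2: at line 1 remove [bkamb,fpnug] add [ike,couwp] -> 8 lines: byyyr twz ike couwp xxhzf bnta qcc cmae
Hunk 3: at line 3 remove [couwp] add [wua,bqqnk,ykxw] -> 10 lines: byyyr twz ike wua bqqnk ykxw xxhzf bnta qcc cmae
Hunk 4: at line 1 remove [twz] add [naap,mnk,lsjwm] -> 12 lines: byyyr naap mnk lsjwm ike wua bqqnk ykxw xxhzf bnta qcc cmae
Hunk 5: at line 8 remove [xxhzf,bnta,qcc] add [ucxz,rgg,boejv] -> 12 lines: byyyr naap mnk lsjwm ike wua bqqnk ykxw ucxz rgg boejv cmae
Hunk 6: at line 7 remove [ucxz,rgg] add [fsu] -> 11 lines: byyyr naap mnk lsjwm ike wua bqqnk ykxw fsu boejv cmae
Final line count: 11

Answer: 11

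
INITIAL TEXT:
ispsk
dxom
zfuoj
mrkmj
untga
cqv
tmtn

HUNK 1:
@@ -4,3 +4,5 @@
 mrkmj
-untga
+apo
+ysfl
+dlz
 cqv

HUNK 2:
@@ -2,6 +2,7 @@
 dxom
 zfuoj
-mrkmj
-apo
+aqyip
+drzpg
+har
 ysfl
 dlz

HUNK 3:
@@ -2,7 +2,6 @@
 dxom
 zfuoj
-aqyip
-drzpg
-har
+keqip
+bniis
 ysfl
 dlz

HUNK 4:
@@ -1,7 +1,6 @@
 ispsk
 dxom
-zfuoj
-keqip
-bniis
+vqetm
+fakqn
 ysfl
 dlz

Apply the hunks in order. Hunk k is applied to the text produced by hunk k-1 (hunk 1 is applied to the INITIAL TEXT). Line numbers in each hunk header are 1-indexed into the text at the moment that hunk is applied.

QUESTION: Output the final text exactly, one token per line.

Hunk 1: at line 4 remove [untga] add [apo,ysfl,dlz] -> 9 lines: ispsk dxom zfuoj mrkmj apo ysfl dlz cqv tmtn
Hunk 2: at line 2 remove [mrkmj,apo] add [aqyip,drzpg,har] -> 10 lines: ispsk dxom zfuoj aqyip drzpg har ysfl dlz cqv tmtn
Hunk 3: at line 2 remove [aqyip,drzpg,har] add [keqip,bniis] -> 9 lines: ispsk dxom zfuoj keqip bniis ysfl dlz cqv tmtn
Hunk 4: at line 1 remove [zfuoj,keqip,bniis] add [vqetm,fakqn] -> 8 lines: ispsk dxom vqetm fakqn ysfl dlz cqv tmtn

Answer: ispsk
dxom
vqetm
fakqn
ysfl
dlz
cqv
tmtn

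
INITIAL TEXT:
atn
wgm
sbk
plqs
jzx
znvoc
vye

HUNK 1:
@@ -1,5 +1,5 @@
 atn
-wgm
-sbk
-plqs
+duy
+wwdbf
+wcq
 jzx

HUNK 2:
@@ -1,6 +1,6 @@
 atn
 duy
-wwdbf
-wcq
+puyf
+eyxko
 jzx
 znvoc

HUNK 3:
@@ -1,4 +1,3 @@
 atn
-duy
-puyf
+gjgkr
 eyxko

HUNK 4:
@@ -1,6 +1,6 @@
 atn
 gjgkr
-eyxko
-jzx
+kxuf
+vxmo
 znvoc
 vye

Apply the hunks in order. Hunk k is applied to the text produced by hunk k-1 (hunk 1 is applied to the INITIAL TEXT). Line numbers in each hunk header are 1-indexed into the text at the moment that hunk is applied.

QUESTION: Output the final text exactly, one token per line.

Hunk 1: at line 1 remove [wgm,sbk,plqs] add [duy,wwdbf,wcq] -> 7 lines: atn duy wwdbf wcq jzx znvoc vye
Hunk 2: at line 1 remove [wwdbf,wcq] add [puyf,eyxko] -> 7 lines: atn duy puyf eyxko jzx znvoc vye
Hunk 3: at line 1 remove [duy,puyf] add [gjgkr] -> 6 lines: atn gjgkr eyxko jzx znvoc vye
Hunk 4: at line 1 remove [eyxko,jzx] add [kxuf,vxmo] -> 6 lines: atn gjgkr kxuf vxmo znvoc vye

Answer: atn
gjgkr
kxuf
vxmo
znvoc
vye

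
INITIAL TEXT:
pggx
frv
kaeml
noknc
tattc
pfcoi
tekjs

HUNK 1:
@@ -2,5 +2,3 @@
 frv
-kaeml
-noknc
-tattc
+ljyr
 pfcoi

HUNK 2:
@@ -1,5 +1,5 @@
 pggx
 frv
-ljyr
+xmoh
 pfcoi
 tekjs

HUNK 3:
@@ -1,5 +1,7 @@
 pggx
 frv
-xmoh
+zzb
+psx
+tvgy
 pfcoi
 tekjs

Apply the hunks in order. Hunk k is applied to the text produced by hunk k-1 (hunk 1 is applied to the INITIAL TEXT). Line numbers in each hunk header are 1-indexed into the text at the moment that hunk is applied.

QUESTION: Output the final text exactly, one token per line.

Hunk 1: at line 2 remove [kaeml,noknc,tattc] add [ljyr] -> 5 lines: pggx frv ljyr pfcoi tekjs
Hunk 2: at line 1 remove [ljyr] add [xmoh] -> 5 lines: pggx frv xmoh pfcoi tekjs
Hunk 3: at line 1 remove [xmoh] add [zzb,psx,tvgy] -> 7 lines: pggx frv zzb psx tvgy pfcoi tekjs

Answer: pggx
frv
zzb
psx
tvgy
pfcoi
tekjs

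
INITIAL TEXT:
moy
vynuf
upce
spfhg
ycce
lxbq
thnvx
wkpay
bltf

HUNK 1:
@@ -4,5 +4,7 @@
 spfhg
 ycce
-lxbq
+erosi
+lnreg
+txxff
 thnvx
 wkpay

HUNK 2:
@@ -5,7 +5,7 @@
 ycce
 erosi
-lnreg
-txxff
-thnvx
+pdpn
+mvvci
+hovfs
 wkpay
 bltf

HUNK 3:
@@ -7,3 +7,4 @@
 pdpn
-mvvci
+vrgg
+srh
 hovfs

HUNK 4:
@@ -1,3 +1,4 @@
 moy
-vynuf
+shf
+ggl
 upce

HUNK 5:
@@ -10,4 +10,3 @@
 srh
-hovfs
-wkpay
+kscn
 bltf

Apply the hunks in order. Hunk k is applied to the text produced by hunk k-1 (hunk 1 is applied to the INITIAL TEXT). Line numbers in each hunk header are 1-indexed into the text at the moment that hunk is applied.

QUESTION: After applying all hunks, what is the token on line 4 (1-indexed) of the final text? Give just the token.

Hunk 1: at line 4 remove [lxbq] add [erosi,lnreg,txxff] -> 11 lines: moy vynuf upce spfhg ycce erosi lnreg txxff thnvx wkpay bltf
Hunk 2: at line 5 remove [lnreg,txxff,thnvx] add [pdpn,mvvci,hovfs] -> 11 lines: moy vynuf upce spfhg ycce erosi pdpn mvvci hovfs wkpay bltf
Hunk 3: at line 7 remove [mvvci] add [vrgg,srh] -> 12 lines: moy vynuf upce spfhg ycce erosi pdpn vrgg srh hovfs wkpay bltf
Hunk 4: at line 1 remove [vynuf] add [shf,ggl] -> 13 lines: moy shf ggl upce spfhg ycce erosi pdpn vrgg srh hovfs wkpay bltf
Hunk 5: at line 10 remove [hovfs,wkpay] add [kscn] -> 12 lines: moy shf ggl upce spfhg ycce erosi pdpn vrgg srh kscn bltf
Final line 4: upce

Answer: upce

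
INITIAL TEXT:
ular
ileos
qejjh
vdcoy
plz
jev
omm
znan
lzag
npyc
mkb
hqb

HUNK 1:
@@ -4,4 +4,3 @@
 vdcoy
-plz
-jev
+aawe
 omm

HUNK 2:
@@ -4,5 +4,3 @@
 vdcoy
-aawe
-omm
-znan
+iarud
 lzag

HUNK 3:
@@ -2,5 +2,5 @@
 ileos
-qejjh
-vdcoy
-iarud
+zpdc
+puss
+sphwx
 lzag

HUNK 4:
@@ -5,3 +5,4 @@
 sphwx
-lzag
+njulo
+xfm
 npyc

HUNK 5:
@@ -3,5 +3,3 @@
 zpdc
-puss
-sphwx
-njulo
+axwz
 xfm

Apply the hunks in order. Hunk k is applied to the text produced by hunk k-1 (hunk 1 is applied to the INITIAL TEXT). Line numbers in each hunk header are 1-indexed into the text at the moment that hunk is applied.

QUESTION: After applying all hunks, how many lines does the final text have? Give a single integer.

Hunk 1: at line 4 remove [plz,jev] add [aawe] -> 11 lines: ular ileos qejjh vdcoy aawe omm znan lzag npyc mkb hqb
Hunk 2: at line 4 remove [aawe,omm,znan] add [iarud] -> 9 lines: ular ileos qejjh vdcoy iarud lzag npyc mkb hqb
Hunk 3: at line 2 remove [qejjh,vdcoy,iarud] add [zpdc,puss,sphwx] -> 9 lines: ular ileos zpdc puss sphwx lzag npyc mkb hqb
Hunk 4: at line 5 remove [lzag] add [njulo,xfm] -> 10 lines: ular ileos zpdc puss sphwx njulo xfm npyc mkb hqb
Hunk 5: at line 3 remove [puss,sphwx,njulo] add [axwz] -> 8 lines: ular ileos zpdc axwz xfm npyc mkb hqb
Final line count: 8

Answer: 8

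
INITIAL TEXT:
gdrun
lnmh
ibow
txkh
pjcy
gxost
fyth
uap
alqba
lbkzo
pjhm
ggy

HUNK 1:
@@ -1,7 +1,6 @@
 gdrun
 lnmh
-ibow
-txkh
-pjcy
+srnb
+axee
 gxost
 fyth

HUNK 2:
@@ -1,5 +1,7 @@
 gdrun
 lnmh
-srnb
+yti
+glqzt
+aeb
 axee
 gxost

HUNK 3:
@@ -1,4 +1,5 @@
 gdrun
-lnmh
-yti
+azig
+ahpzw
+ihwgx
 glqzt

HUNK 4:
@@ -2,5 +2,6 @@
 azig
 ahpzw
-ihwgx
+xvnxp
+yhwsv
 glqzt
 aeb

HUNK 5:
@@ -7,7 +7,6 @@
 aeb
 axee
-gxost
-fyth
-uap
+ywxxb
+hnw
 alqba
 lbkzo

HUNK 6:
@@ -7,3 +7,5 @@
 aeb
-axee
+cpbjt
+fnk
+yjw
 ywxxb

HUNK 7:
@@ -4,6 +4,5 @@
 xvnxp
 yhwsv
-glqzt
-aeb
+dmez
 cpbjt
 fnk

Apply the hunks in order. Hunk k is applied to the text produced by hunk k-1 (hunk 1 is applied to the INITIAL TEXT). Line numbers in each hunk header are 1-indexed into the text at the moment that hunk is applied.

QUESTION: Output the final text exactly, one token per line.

Answer: gdrun
azig
ahpzw
xvnxp
yhwsv
dmez
cpbjt
fnk
yjw
ywxxb
hnw
alqba
lbkzo
pjhm
ggy

Derivation:
Hunk 1: at line 1 remove [ibow,txkh,pjcy] add [srnb,axee] -> 11 lines: gdrun lnmh srnb axee gxost fyth uap alqba lbkzo pjhm ggy
Hunk 2: at line 1 remove [srnb] add [yti,glqzt,aeb] -> 13 lines: gdrun lnmh yti glqzt aeb axee gxost fyth uap alqba lbkzo pjhm ggy
Hunk 3: at line 1 remove [lnmh,yti] add [azig,ahpzw,ihwgx] -> 14 lines: gdrun azig ahpzw ihwgx glqzt aeb axee gxost fyth uap alqba lbkzo pjhm ggy
Hunk 4: at line 2 remove [ihwgx] add [xvnxp,yhwsv] -> 15 lines: gdrun azig ahpzw xvnxp yhwsv glqzt aeb axee gxost fyth uap alqba lbkzo pjhm ggy
Hunk 5: at line 7 remove [gxost,fyth,uap] add [ywxxb,hnw] -> 14 lines: gdrun azig ahpzw xvnxp yhwsv glqzt aeb axee ywxxb hnw alqba lbkzo pjhm ggy
Hunk 6: at line 7 remove [axee] add [cpbjt,fnk,yjw] -> 16 lines: gdrun azig ahpzw xvnxp yhwsv glqzt aeb cpbjt fnk yjw ywxxb hnw alqba lbkzo pjhm ggy
Hunk 7: at line 4 remove [glqzt,aeb] add [dmez] -> 15 lines: gdrun azig ahpzw xvnxp yhwsv dmez cpbjt fnk yjw ywxxb hnw alqba lbkzo pjhm ggy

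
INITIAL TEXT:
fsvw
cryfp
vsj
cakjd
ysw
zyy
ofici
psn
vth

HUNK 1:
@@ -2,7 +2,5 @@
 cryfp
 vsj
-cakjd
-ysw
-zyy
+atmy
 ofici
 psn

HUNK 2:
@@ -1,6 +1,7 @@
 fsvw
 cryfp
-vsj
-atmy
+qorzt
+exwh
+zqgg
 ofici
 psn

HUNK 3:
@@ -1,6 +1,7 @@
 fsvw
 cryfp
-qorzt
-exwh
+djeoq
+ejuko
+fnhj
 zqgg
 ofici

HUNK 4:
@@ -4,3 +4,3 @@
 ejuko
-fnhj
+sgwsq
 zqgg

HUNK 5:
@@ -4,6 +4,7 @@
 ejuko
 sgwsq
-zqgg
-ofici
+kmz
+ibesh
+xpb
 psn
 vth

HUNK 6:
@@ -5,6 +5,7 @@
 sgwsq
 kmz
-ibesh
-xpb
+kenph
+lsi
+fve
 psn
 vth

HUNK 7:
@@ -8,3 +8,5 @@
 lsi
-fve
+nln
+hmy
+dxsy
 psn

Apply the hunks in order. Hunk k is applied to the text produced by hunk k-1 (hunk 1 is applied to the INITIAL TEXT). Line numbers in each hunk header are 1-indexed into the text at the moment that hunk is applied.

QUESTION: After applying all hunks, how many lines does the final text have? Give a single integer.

Hunk 1: at line 2 remove [cakjd,ysw,zyy] add [atmy] -> 7 lines: fsvw cryfp vsj atmy ofici psn vth
Hunk 2: at line 1 remove [vsj,atmy] add [qorzt,exwh,zqgg] -> 8 lines: fsvw cryfp qorzt exwh zqgg ofici psn vth
Hunk 3: at line 1 remove [qorzt,exwh] add [djeoq,ejuko,fnhj] -> 9 lines: fsvw cryfp djeoq ejuko fnhj zqgg ofici psn vth
Hunk 4: at line 4 remove [fnhj] add [sgwsq] -> 9 lines: fsvw cryfp djeoq ejuko sgwsq zqgg ofici psn vth
Hunk 5: at line 4 remove [zqgg,ofici] add [kmz,ibesh,xpb] -> 10 lines: fsvw cryfp djeoq ejuko sgwsq kmz ibesh xpb psn vth
Hunk 6: at line 5 remove [ibesh,xpb] add [kenph,lsi,fve] -> 11 lines: fsvw cryfp djeoq ejuko sgwsq kmz kenph lsi fve psn vth
Hunk 7: at line 8 remove [fve] add [nln,hmy,dxsy] -> 13 lines: fsvw cryfp djeoq ejuko sgwsq kmz kenph lsi nln hmy dxsy psn vth
Final line count: 13

Answer: 13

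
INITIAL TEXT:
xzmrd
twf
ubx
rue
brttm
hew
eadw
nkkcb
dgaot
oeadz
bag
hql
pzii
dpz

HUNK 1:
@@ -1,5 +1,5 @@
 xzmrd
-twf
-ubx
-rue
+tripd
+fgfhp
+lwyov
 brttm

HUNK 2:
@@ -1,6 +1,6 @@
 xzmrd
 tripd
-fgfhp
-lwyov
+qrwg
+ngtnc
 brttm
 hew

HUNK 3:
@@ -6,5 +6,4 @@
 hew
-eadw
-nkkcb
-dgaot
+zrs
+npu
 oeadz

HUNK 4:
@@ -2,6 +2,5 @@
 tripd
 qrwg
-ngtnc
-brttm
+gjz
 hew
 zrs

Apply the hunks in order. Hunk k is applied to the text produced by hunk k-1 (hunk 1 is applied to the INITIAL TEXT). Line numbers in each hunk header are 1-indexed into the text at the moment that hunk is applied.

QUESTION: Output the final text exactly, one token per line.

Answer: xzmrd
tripd
qrwg
gjz
hew
zrs
npu
oeadz
bag
hql
pzii
dpz

Derivation:
Hunk 1: at line 1 remove [twf,ubx,rue] add [tripd,fgfhp,lwyov] -> 14 lines: xzmrd tripd fgfhp lwyov brttm hew eadw nkkcb dgaot oeadz bag hql pzii dpz
Hunk 2: at line 1 remove [fgfhp,lwyov] add [qrwg,ngtnc] -> 14 lines: xzmrd tripd qrwg ngtnc brttm hew eadw nkkcb dgaot oeadz bag hql pzii dpz
Hunk 3: at line 6 remove [eadw,nkkcb,dgaot] add [zrs,npu] -> 13 lines: xzmrd tripd qrwg ngtnc brttm hew zrs npu oeadz bag hql pzii dpz
Hunk 4: at line 2 remove [ngtnc,brttm] add [gjz] -> 12 lines: xzmrd tripd qrwg gjz hew zrs npu oeadz bag hql pzii dpz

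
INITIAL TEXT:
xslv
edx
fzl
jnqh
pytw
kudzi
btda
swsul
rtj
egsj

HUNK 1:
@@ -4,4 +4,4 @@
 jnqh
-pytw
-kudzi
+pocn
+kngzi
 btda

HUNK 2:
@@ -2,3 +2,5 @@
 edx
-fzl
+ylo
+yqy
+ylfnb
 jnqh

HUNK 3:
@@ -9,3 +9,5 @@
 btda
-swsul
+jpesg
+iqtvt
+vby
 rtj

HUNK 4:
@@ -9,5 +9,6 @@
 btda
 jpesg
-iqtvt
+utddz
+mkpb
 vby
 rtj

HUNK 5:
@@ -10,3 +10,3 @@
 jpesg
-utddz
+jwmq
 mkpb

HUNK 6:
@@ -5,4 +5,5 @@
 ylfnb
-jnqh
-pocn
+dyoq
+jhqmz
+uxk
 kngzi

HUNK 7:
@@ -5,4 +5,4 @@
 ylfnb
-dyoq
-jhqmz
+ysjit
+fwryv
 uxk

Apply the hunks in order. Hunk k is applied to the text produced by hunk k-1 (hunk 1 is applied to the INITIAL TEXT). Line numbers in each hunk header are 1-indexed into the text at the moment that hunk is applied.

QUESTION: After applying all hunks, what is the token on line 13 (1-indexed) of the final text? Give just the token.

Answer: mkpb

Derivation:
Hunk 1: at line 4 remove [pytw,kudzi] add [pocn,kngzi] -> 10 lines: xslv edx fzl jnqh pocn kngzi btda swsul rtj egsj
Hunk 2: at line 2 remove [fzl] add [ylo,yqy,ylfnb] -> 12 lines: xslv edx ylo yqy ylfnb jnqh pocn kngzi btda swsul rtj egsj
Hunk 3: at line 9 remove [swsul] add [jpesg,iqtvt,vby] -> 14 lines: xslv edx ylo yqy ylfnb jnqh pocn kngzi btda jpesg iqtvt vby rtj egsj
Hunk 4: at line 9 remove [iqtvt] add [utddz,mkpb] -> 15 lines: xslv edx ylo yqy ylfnb jnqh pocn kngzi btda jpesg utddz mkpb vby rtj egsj
Hunk 5: at line 10 remove [utddz] add [jwmq] -> 15 lines: xslv edx ylo yqy ylfnb jnqh pocn kngzi btda jpesg jwmq mkpb vby rtj egsj
Hunk 6: at line 5 remove [jnqh,pocn] add [dyoq,jhqmz,uxk] -> 16 lines: xslv edx ylo yqy ylfnb dyoq jhqmz uxk kngzi btda jpesg jwmq mkpb vby rtj egsj
Hunk 7: at line 5 remove [dyoq,jhqmz] add [ysjit,fwryv] -> 16 lines: xslv edx ylo yqy ylfnb ysjit fwryv uxk kngzi btda jpesg jwmq mkpb vby rtj egsj
Final line 13: mkpb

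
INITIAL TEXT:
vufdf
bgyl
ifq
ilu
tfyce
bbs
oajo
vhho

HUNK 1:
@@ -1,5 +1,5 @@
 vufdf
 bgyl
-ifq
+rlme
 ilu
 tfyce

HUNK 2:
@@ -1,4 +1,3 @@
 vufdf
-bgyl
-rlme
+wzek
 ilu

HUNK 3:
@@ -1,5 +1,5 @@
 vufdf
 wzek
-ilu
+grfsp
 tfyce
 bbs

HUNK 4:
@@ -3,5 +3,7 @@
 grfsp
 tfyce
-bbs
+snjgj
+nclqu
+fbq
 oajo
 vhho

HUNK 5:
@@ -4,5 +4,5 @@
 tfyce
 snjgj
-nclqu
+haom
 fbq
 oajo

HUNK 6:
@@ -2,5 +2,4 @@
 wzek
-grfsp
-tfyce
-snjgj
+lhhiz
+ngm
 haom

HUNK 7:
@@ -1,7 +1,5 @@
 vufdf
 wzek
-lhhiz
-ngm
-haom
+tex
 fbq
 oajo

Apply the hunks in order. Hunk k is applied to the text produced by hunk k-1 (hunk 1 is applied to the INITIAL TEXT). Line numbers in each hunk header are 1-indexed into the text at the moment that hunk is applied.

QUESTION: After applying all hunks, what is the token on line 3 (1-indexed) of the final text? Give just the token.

Hunk 1: at line 1 remove [ifq] add [rlme] -> 8 lines: vufdf bgyl rlme ilu tfyce bbs oajo vhho
Hunk 2: at line 1 remove [bgyl,rlme] add [wzek] -> 7 lines: vufdf wzek ilu tfyce bbs oajo vhho
Hunk 3: at line 1 remove [ilu] add [grfsp] -> 7 lines: vufdf wzek grfsp tfyce bbs oajo vhho
Hunk 4: at line 3 remove [bbs] add [snjgj,nclqu,fbq] -> 9 lines: vufdf wzek grfsp tfyce snjgj nclqu fbq oajo vhho
Hunk 5: at line 4 remove [nclqu] add [haom] -> 9 lines: vufdf wzek grfsp tfyce snjgj haom fbq oajo vhho
Hunk 6: at line 2 remove [grfsp,tfyce,snjgj] add [lhhiz,ngm] -> 8 lines: vufdf wzek lhhiz ngm haom fbq oajo vhho
Hunk 7: at line 1 remove [lhhiz,ngm,haom] add [tex] -> 6 lines: vufdf wzek tex fbq oajo vhho
Final line 3: tex

Answer: tex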